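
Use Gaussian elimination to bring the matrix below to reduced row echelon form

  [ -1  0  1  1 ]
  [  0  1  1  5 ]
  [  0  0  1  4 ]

R1 ← -1·R1
  [ 1  0  -1  -1 ]
  [ 0  1   1   5 ]
  [ 0  0   1   4 ]
R2 ← R2 − R3
  [ 1  0  -1  -1 ]
  [ 0  1   0   1 ]
  [ 0  0   1   4 ]
R1 ← R1 + R3
  [ 1  0  0  3 ]
  [ 0  1  0  1 ]
  [ 0  0  1  4 ]

[[1, 0, 0, 3], [0, 1, 0, 1], [0, 0, 1, 4]]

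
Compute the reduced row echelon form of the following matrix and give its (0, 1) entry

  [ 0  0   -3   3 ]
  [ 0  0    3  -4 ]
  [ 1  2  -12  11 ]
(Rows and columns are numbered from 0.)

2

ρ1 <-> ρ3
  [ 1  2  -12  11 ]
  [ 0  0    3  -4 ]
  [ 0  0   -3   3 ]
ρ2 → 1/3·ρ2
  [ 1  2  -12    11 ]
  [ 0  0    1  -4/3 ]
  [ 0  0   -3     3 ]
ρ3 → ρ3 + 3·ρ2
  [ 1  2  -12    11 ]
  [ 0  0    1  -4/3 ]
  [ 0  0    0    -1 ]
ρ3 → -1·ρ3
  [ 1  2  -12    11 ]
  [ 0  0    1  -4/3 ]
  [ 0  0    0     1 ]
ρ2 → ρ2 + 4/3·ρ3
  [ 1  2  -12  11 ]
  [ 0  0    1   0 ]
  [ 0  0    0   1 ]
ρ1 → ρ1 − 11·ρ3
  [ 1  2  -12  0 ]
  [ 0  0    1  0 ]
  [ 0  0    0  1 ]
ρ1 → ρ1 + 12·ρ2
  [ 1  2  0  0 ]
  [ 0  0  1  0 ]
  [ 0  0  0  1 ]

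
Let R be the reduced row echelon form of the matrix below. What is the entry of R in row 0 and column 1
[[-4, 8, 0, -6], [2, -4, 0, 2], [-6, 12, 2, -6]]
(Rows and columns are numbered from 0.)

ρ1 -> -1/4·ρ1
  [  1  -2  0  3/2 ]
  [  2  -4  0    2 ]
  [ -6  12  2   -6 ]
ρ2 -> ρ2 − 2·ρ1
  [  1  -2  0  3/2 ]
  [  0   0  0   -1 ]
  [ -6  12  2   -6 ]
ρ3 -> ρ3 + 6·ρ1
  [ 1  -2  0  3/2 ]
  [ 0   0  0   -1 ]
  [ 0   0  2    3 ]
ρ2 ↔ ρ3
  [ 1  -2  0  3/2 ]
  [ 0   0  2    3 ]
  [ 0   0  0   -1 ]
ρ2 -> 1/2·ρ2
  [ 1  -2  0  3/2 ]
  [ 0   0  1  3/2 ]
  [ 0   0  0   -1 ]
ρ3 -> -1·ρ3
  [ 1  -2  0  3/2 ]
  [ 0   0  1  3/2 ]
  [ 0   0  0    1 ]
ρ2 -> ρ2 − 3/2·ρ3
  [ 1  -2  0  3/2 ]
  [ 0   0  1    0 ]
  [ 0   0  0    1 ]
ρ1 -> ρ1 − 3/2·ρ3
  [ 1  -2  0  0 ]
  [ 0   0  1  0 ]
  [ 0   0  0  1 ]

-2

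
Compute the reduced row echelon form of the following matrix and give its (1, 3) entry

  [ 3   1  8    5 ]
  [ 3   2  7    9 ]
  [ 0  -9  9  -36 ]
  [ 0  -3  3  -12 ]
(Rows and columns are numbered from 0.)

4

R1 := 1/3·R1
  [ 1  1/3  8/3  5/3 ]
  [ 3    2    7    9 ]
  [ 0   -9    9  -36 ]
  [ 0   -3    3  -12 ]
R2 := R2 − 3·R1
  [ 1  1/3  8/3  5/3 ]
  [ 0    1   -1    4 ]
  [ 0   -9    9  -36 ]
  [ 0   -3    3  -12 ]
R3 := R3 + 9·R2
  [ 1  1/3  8/3  5/3 ]
  [ 0    1   -1    4 ]
  [ 0    0    0    0 ]
  [ 0   -3    3  -12 ]
R4 := R4 + 3·R2
  [ 1  1/3  8/3  5/3 ]
  [ 0    1   -1    4 ]
  [ 0    0    0    0 ]
  [ 0    0    0    0 ]
R1 := R1 − 1/3·R2
  [ 1  0   3  1/3 ]
  [ 0  1  -1    4 ]
  [ 0  0   0    0 ]
  [ 0  0   0    0 ]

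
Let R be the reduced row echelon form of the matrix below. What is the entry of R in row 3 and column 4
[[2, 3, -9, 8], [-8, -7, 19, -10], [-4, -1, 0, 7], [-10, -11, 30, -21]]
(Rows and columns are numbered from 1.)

R1 → 1/2·R1
  [   1  3/2  -9/2    4 ]
  [  -8   -7    19  -10 ]
  [  -4   -1     0    7 ]
  [ -10  -11    30  -21 ]
R2 → R2 + 8·R1
  [   1  3/2  -9/2    4 ]
  [   0    5   -17   22 ]
  [  -4   -1     0    7 ]
  [ -10  -11    30  -21 ]
R3 → R3 + 4·R1
  [   1  3/2  -9/2    4 ]
  [   0    5   -17   22 ]
  [   0    5   -18   23 ]
  [ -10  -11    30  -21 ]
R4 → R4 + 10·R1
  [ 1  3/2  -9/2   4 ]
  [ 0    5   -17  22 ]
  [ 0    5   -18  23 ]
  [ 0    4   -15  19 ]
R2 → 1/5·R2
  [ 1  3/2   -9/2     4 ]
  [ 0    1  -17/5  22/5 ]
  [ 0    5    -18    23 ]
  [ 0    4    -15    19 ]
R3 → R3 − 5·R2
  [ 1  3/2   -9/2     4 ]
  [ 0    1  -17/5  22/5 ]
  [ 0    0     -1     1 ]
  [ 0    4    -15    19 ]
R4 → R4 − 4·R2
  [ 1  3/2   -9/2     4 ]
  [ 0    1  -17/5  22/5 ]
  [ 0    0     -1     1 ]
  [ 0    0   -7/5   7/5 ]
R3 → -1·R3
  [ 1  3/2   -9/2     4 ]
  [ 0    1  -17/5  22/5 ]
  [ 0    0      1    -1 ]
  [ 0    0   -7/5   7/5 ]
R4 → R4 + 7/5·R3
  [ 1  3/2   -9/2     4 ]
  [ 0    1  -17/5  22/5 ]
  [ 0    0      1    -1 ]
  [ 0    0      0     0 ]
R2 → R2 + 17/5·R3
  [ 1  3/2  -9/2   4 ]
  [ 0    1     0   1 ]
  [ 0    0     1  -1 ]
  [ 0    0     0   0 ]
R1 → R1 + 9/2·R3
  [ 1  3/2  0  -1/2 ]
  [ 0    1  0     1 ]
  [ 0    0  1    -1 ]
  [ 0    0  0     0 ]
R1 → R1 − 3/2·R2
  [ 1  0  0  -2 ]
  [ 0  1  0   1 ]
  [ 0  0  1  -1 ]
  [ 0  0  0   0 ]

-1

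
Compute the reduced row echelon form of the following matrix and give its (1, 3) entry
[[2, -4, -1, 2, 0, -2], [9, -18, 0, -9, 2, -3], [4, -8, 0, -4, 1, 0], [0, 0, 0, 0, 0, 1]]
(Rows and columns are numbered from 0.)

ρ1 ← 1/2·ρ1
  [ 1   -2  -1/2   1  0  -1 ]
  [ 9  -18     0  -9  2  -3 ]
  [ 4   -8     0  -4  1   0 ]
  [ 0    0     0   0  0   1 ]
ρ2 ← ρ2 − 9·ρ1
  [ 1  -2  -1/2    1  0  -1 ]
  [ 0   0   9/2  -18  2   6 ]
  [ 4  -8     0   -4  1   0 ]
  [ 0   0     0    0  0   1 ]
ρ3 ← ρ3 − 4·ρ1
  [ 1  -2  -1/2    1  0  -1 ]
  [ 0   0   9/2  -18  2   6 ]
  [ 0   0     2   -8  1   4 ]
  [ 0   0     0    0  0   1 ]
ρ2 ← 2/9·ρ2
  [ 1  -2  -1/2   1    0   -1 ]
  [ 0   0     1  -4  4/9  4/3 ]
  [ 0   0     2  -8    1    4 ]
  [ 0   0     0   0    0    1 ]
ρ3 ← ρ3 − 2·ρ2
  [ 1  -2  -1/2   1    0   -1 ]
  [ 0   0     1  -4  4/9  4/3 ]
  [ 0   0     0   0  1/9  4/3 ]
  [ 0   0     0   0    0    1 ]
ρ3 ← 9·ρ3
  [ 1  -2  -1/2   1    0   -1 ]
  [ 0   0     1  -4  4/9  4/3 ]
  [ 0   0     0   0    1   12 ]
  [ 0   0     0   0    0    1 ]
ρ3 ← ρ3 − 12·ρ4
  [ 1  -2  -1/2   1    0   -1 ]
  [ 0   0     1  -4  4/9  4/3 ]
  [ 0   0     0   0    1    0 ]
  [ 0   0     0   0    0    1 ]
ρ2 ← ρ2 − 4/3·ρ4
  [ 1  -2  -1/2   1    0  -1 ]
  [ 0   0     1  -4  4/9   0 ]
  [ 0   0     0   0    1   0 ]
  [ 0   0     0   0    0   1 ]
ρ1 ← ρ1 + ρ4
  [ 1  -2  -1/2   1    0  0 ]
  [ 0   0     1  -4  4/9  0 ]
  [ 0   0     0   0    1  0 ]
  [ 0   0     0   0    0  1 ]
ρ2 ← ρ2 − 4/9·ρ3
  [ 1  -2  -1/2   1  0  0 ]
  [ 0   0     1  -4  0  0 ]
  [ 0   0     0   0  1  0 ]
  [ 0   0     0   0  0  1 ]
ρ1 ← ρ1 + 1/2·ρ2
  [ 1  -2  0  -1  0  0 ]
  [ 0   0  1  -4  0  0 ]
  [ 0   0  0   0  1  0 ]
  [ 0   0  0   0  0  1 ]

-4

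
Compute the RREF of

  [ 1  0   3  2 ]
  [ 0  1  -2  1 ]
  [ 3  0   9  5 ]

[[1, 0, 3, 0], [0, 1, -2, 0], [0, 0, 0, 1]]

R3 := R3 − 3·R1
  [ 1  0   3   2 ]
  [ 0  1  -2   1 ]
  [ 0  0   0  -1 ]
R3 := -1·R3
  [ 1  0   3  2 ]
  [ 0  1  -2  1 ]
  [ 0  0   0  1 ]
R2 := R2 − R3
  [ 1  0   3  2 ]
  [ 0  1  -2  0 ]
  [ 0  0   0  1 ]
R1 := R1 − 2·R3
  [ 1  0   3  0 ]
  [ 0  1  -2  0 ]
  [ 0  0   0  1 ]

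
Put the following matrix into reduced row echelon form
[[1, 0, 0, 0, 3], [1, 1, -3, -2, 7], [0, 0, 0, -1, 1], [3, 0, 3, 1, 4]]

[[1, 0, 0, 0, 3], [0, 1, 0, 0, -2], [0, 0, 1, 0, -4/3], [0, 0, 0, 1, -1]]

Subtract ρ1 from ρ2.
Subtract 3 times ρ1 from ρ4.
Swap ρ3 and ρ4.
Multiply ρ3 by 1/3.
Multiply ρ4 by -1.
Subtract 1/3 times ρ4 from ρ3.
Add 2 times ρ4 to ρ2.
Add 3 times ρ3 to ρ2.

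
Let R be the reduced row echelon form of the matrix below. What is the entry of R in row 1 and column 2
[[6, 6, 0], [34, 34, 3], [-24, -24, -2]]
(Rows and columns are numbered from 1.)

Multiply ρ1 by 1/6.
  [   1    1   0 ]
  [  34   34   3 ]
  [ -24  -24  -2 ]
Subtract 34 times ρ1 from ρ2.
  [   1    1   0 ]
  [   0    0   3 ]
  [ -24  -24  -2 ]
Add 24 times ρ1 to ρ3.
  [ 1  1   0 ]
  [ 0  0   3 ]
  [ 0  0  -2 ]
Multiply ρ2 by 1/3.
  [ 1  1   0 ]
  [ 0  0   1 ]
  [ 0  0  -2 ]
Add 2 times ρ2 to ρ3.
  [ 1  1  0 ]
  [ 0  0  1 ]
  [ 0  0  0 ]

1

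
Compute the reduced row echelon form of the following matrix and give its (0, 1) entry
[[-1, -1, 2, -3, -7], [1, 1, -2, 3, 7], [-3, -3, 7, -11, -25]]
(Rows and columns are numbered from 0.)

1

r1 ← -1·r1
r2 ← r2 − r1
r3 ← r3 + 3·r1
r2 ↔ r3
r1 ← r1 + 2·r2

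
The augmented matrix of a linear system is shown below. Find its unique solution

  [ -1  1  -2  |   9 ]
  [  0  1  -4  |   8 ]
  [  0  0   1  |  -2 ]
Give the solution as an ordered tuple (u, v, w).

R1 := -1·R1
  [ 1  -1   2  |  -9 ]
  [ 0   1  -4  |   8 ]
  [ 0   0   1  |  -2 ]
R2 := R2 + 4·R3
  [ 1  -1  2  |  -9 ]
  [ 0   1  0  |   0 ]
  [ 0   0  1  |  -2 ]
R1 := R1 − 2·R3
  [ 1  -1  0  |  -5 ]
  [ 0   1  0  |   0 ]
  [ 0   0  1  |  -2 ]
R1 := R1 + R2
  [ 1  0  0  |  -5 ]
  [ 0  1  0  |   0 ]
  [ 0  0  1  |  -2 ]
Reading off the last column: u = -5, v = 0, w = -2.

(-5, 0, -2)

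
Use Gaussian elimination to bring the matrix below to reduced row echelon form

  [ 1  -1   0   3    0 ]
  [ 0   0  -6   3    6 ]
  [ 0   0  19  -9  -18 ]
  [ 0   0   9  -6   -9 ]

[[1, -1, 0, 0, 0], [0, 0, 1, 0, 0], [0, 0, 0, 1, 0], [0, 0, 0, 0, 1]]

ρ2 -> -1/6·ρ2
  [ 1  -1   0     3    0 ]
  [ 0   0   1  -1/2   -1 ]
  [ 0   0  19    -9  -18 ]
  [ 0   0   9    -6   -9 ]
ρ3 -> ρ3 − 19·ρ2
  [ 1  -1  0     3   0 ]
  [ 0   0  1  -1/2  -1 ]
  [ 0   0  0   1/2   1 ]
  [ 0   0  9    -6  -9 ]
ρ4 -> ρ4 − 9·ρ2
  [ 1  -1  0     3   0 ]
  [ 0   0  1  -1/2  -1 ]
  [ 0   0  0   1/2   1 ]
  [ 0   0  0  -3/2   0 ]
ρ3 -> 2·ρ3
  [ 1  -1  0     3   0 ]
  [ 0   0  1  -1/2  -1 ]
  [ 0   0  0     1   2 ]
  [ 0   0  0  -3/2   0 ]
ρ4 -> ρ4 + 3/2·ρ3
  [ 1  -1  0     3   0 ]
  [ 0   0  1  -1/2  -1 ]
  [ 0   0  0     1   2 ]
  [ 0   0  0     0   3 ]
ρ4 -> 1/3·ρ4
  [ 1  -1  0     3   0 ]
  [ 0   0  1  -1/2  -1 ]
  [ 0   0  0     1   2 ]
  [ 0   0  0     0   1 ]
ρ3 -> ρ3 − 2·ρ4
  [ 1  -1  0     3   0 ]
  [ 0   0  1  -1/2  -1 ]
  [ 0   0  0     1   0 ]
  [ 0   0  0     0   1 ]
ρ2 -> ρ2 + ρ4
  [ 1  -1  0     3  0 ]
  [ 0   0  1  -1/2  0 ]
  [ 0   0  0     1  0 ]
  [ 0   0  0     0  1 ]
ρ2 -> ρ2 + 1/2·ρ3
  [ 1  -1  0  3  0 ]
  [ 0   0  1  0  0 ]
  [ 0   0  0  1  0 ]
  [ 0   0  0  0  1 ]
ρ1 -> ρ1 − 3·ρ3
  [ 1  -1  0  0  0 ]
  [ 0   0  1  0  0 ]
  [ 0   0  0  1  0 ]
  [ 0   0  0  0  1 ]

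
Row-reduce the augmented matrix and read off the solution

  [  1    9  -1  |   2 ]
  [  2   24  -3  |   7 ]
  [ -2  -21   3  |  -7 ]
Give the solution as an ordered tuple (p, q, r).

(-1, 0, -3)

R2 → R2 − 2·R1
  [  1    9  -1  |   2 ]
  [  0    6  -1  |   3 ]
  [ -2  -21   3  |  -7 ]
R3 → R3 + 2·R1
  [ 1   9  -1  |   2 ]
  [ 0   6  -1  |   3 ]
  [ 0  -3   1  |  -3 ]
R2 → 1/6·R2
  [ 1   9    -1  |    2 ]
  [ 0   1  -1/6  |  1/2 ]
  [ 0  -3     1  |   -3 ]
R3 → R3 + 3·R2
  [ 1  9    -1  |     2 ]
  [ 0  1  -1/6  |   1/2 ]
  [ 0  0   1/2  |  -3/2 ]
R3 → 2·R3
  [ 1  9    -1  |    2 ]
  [ 0  1  -1/6  |  1/2 ]
  [ 0  0     1  |   -3 ]
R2 → R2 + 1/6·R3
  [ 1  9  -1  |   2 ]
  [ 0  1   0  |   0 ]
  [ 0  0   1  |  -3 ]
R1 → R1 + R3
  [ 1  9  0  |  -1 ]
  [ 0  1  0  |   0 ]
  [ 0  0  1  |  -3 ]
R1 → R1 − 9·R2
  [ 1  0  0  |  -1 ]
  [ 0  1  0  |   0 ]
  [ 0  0  1  |  -3 ]
Reading off the last column: p = -1, q = 0, r = -3.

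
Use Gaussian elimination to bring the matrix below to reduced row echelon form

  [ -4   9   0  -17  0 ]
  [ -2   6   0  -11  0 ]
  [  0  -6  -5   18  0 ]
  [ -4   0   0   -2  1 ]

[[1, 0, 0, 1/2, 0], [0, 1, 0, -5/3, 0], [0, 0, 1, -8/5, 0], [0, 0, 0, 0, 1]]

r1 ← -1/4·r1
  [  1  -9/4   0  17/4  0 ]
  [ -2     6   0   -11  0 ]
  [  0    -6  -5    18  0 ]
  [ -4     0   0    -2  1 ]
r2 ← r2 + 2·r1
  [  1  -9/4   0  17/4  0 ]
  [  0   3/2   0  -5/2  0 ]
  [  0    -6  -5    18  0 ]
  [ -4     0   0    -2  1 ]
r4 ← r4 + 4·r1
  [ 1  -9/4   0  17/4  0 ]
  [ 0   3/2   0  -5/2  0 ]
  [ 0    -6  -5    18  0 ]
  [ 0    -9   0    15  1 ]
r2 ← 2/3·r2
  [ 1  -9/4   0  17/4  0 ]
  [ 0     1   0  -5/3  0 ]
  [ 0    -6  -5    18  0 ]
  [ 0    -9   0    15  1 ]
r3 ← r3 + 6·r2
  [ 1  -9/4   0  17/4  0 ]
  [ 0     1   0  -5/3  0 ]
  [ 0     0  -5     8  0 ]
  [ 0    -9   0    15  1 ]
r4 ← r4 + 9·r2
  [ 1  -9/4   0  17/4  0 ]
  [ 0     1   0  -5/3  0 ]
  [ 0     0  -5     8  0 ]
  [ 0     0   0     0  1 ]
r3 ← -1/5·r3
  [ 1  -9/4  0  17/4  0 ]
  [ 0     1  0  -5/3  0 ]
  [ 0     0  1  -8/5  0 ]
  [ 0     0  0     0  1 ]
r1 ← r1 + 9/4·r2
  [ 1  0  0   1/2  0 ]
  [ 0  1  0  -5/3  0 ]
  [ 0  0  1  -8/5  0 ]
  [ 0  0  0     0  1 ]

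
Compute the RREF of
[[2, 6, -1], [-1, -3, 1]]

[[1, 3, 0], [0, 0, 1]]

Multiply R1 by 1/2.
  [  1   3  -1/2 ]
  [ -1  -3     1 ]
Add R1 to R2.
  [ 1  3  -1/2 ]
  [ 0  0   1/2 ]
Multiply R2 by 2.
  [ 1  3  -1/2 ]
  [ 0  0     1 ]
Add 1/2 times R2 to R1.
  [ 1  3  0 ]
  [ 0  0  1 ]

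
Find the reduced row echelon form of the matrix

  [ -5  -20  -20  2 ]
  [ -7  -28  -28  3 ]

ρ1 := -1/5·ρ1
  [  1    4    4  -2/5 ]
  [ -7  -28  -28     3 ]
ρ2 := ρ2 + 7·ρ1
  [ 1  4  4  -2/5 ]
  [ 0  0  0   1/5 ]
ρ2 := 5·ρ2
  [ 1  4  4  -2/5 ]
  [ 0  0  0     1 ]
ρ1 := ρ1 + 2/5·ρ2
  [ 1  4  4  0 ]
  [ 0  0  0  1 ]

[[1, 4, 4, 0], [0, 0, 0, 1]]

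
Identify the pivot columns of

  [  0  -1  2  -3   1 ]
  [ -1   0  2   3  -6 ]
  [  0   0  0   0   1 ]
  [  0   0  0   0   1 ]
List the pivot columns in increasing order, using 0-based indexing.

0, 1, 4

R1 <-> R2
  [ -1   0  2   3  -6 ]
  [  0  -1  2  -3   1 ]
  [  0   0  0   0   1 ]
  [  0   0  0   0   1 ]
R1 := -1·R1
  [ 1   0  -2  -3  6 ]
  [ 0  -1   2  -3  1 ]
  [ 0   0   0   0  1 ]
  [ 0   0   0   0  1 ]
R2 := -1·R2
  [ 1  0  -2  -3   6 ]
  [ 0  1  -2   3  -1 ]
  [ 0  0   0   0   1 ]
  [ 0  0   0   0   1 ]
R4 := R4 − R3
  [ 1  0  -2  -3   6 ]
  [ 0  1  -2   3  -1 ]
  [ 0  0   0   0   1 ]
  [ 0  0   0   0   0 ]
R2 := R2 + R3
  [ 1  0  -2  -3  6 ]
  [ 0  1  -2   3  0 ]
  [ 0  0   0   0  1 ]
  [ 0  0   0   0  0 ]
R1 := R1 − 6·R3
  [ 1  0  -2  -3  0 ]
  [ 0  1  -2   3  0 ]
  [ 0  0   0   0  1 ]
  [ 0  0   0   0  0 ]
Pivot columns are the columns containing a leading 1.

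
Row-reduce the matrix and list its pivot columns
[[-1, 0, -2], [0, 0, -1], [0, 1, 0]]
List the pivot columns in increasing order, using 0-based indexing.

Multiply r1 by -1.
  [ 1  0   2 ]
  [ 0  0  -1 ]
  [ 0  1   0 ]
Swap r2 and r3.
  [ 1  0   2 ]
  [ 0  1   0 ]
  [ 0  0  -1 ]
Multiply r3 by -1.
  [ 1  0  2 ]
  [ 0  1  0 ]
  [ 0  0  1 ]
Subtract 2 times r3 from r1.
  [ 1  0  0 ]
  [ 0  1  0 ]
  [ 0  0  1 ]
Pivot columns are the columns containing a leading 1.

0, 1, 2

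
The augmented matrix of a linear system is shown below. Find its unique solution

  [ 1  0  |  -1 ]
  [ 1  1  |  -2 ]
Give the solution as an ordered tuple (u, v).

(-1, -1)

Subtract r1 from r2.
  [ 1  0  |  -1 ]
  [ 0  1  |  -1 ]
Reading off the last column: u = -1, v = -1.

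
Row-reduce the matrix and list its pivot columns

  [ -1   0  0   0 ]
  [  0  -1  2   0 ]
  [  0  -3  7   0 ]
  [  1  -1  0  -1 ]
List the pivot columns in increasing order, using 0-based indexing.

0, 1, 2, 3

Multiply ρ1 by -1.
  [ 1   0  0   0 ]
  [ 0  -1  2   0 ]
  [ 0  -3  7   0 ]
  [ 1  -1  0  -1 ]
Subtract ρ1 from ρ4.
  [ 1   0  0   0 ]
  [ 0  -1  2   0 ]
  [ 0  -3  7   0 ]
  [ 0  -1  0  -1 ]
Multiply ρ2 by -1.
  [ 1   0   0   0 ]
  [ 0   1  -2   0 ]
  [ 0  -3   7   0 ]
  [ 0  -1   0  -1 ]
Add 3 times ρ2 to ρ3.
  [ 1   0   0   0 ]
  [ 0   1  -2   0 ]
  [ 0   0   1   0 ]
  [ 0  -1   0  -1 ]
Add ρ2 to ρ4.
  [ 1  0   0   0 ]
  [ 0  1  -2   0 ]
  [ 0  0   1   0 ]
  [ 0  0  -2  -1 ]
Add 2 times ρ3 to ρ4.
  [ 1  0   0   0 ]
  [ 0  1  -2   0 ]
  [ 0  0   1   0 ]
  [ 0  0   0  -1 ]
Multiply ρ4 by -1.
  [ 1  0   0  0 ]
  [ 0  1  -2  0 ]
  [ 0  0   1  0 ]
  [ 0  0   0  1 ]
Add 2 times ρ3 to ρ2.
  [ 1  0  0  0 ]
  [ 0  1  0  0 ]
  [ 0  0  1  0 ]
  [ 0  0  0  1 ]
Pivot columns are the columns containing a leading 1.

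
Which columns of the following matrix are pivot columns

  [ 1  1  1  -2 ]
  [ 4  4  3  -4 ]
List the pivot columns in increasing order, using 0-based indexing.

0, 2

ρ2 -> ρ2 − 4·ρ1
  [ 1  1   1  -2 ]
  [ 0  0  -1   4 ]
ρ2 -> -1·ρ2
  [ 1  1  1  -2 ]
  [ 0  0  1  -4 ]
ρ1 -> ρ1 − ρ2
  [ 1  1  0   2 ]
  [ 0  0  1  -4 ]
Pivot columns are the columns containing a leading 1.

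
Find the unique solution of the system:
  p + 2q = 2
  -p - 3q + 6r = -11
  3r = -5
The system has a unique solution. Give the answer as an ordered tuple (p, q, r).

(4, -1, -5/3)

Form the augmented matrix and row-reduce:
  [  1   2  0  |    2 ]
  [ -1  -3  6  |  -11 ]
  [  0   0  3  |   -5 ]
R2 := R2 + R1
  [ 1   2  0  |   2 ]
  [ 0  -1  6  |  -9 ]
  [ 0   0  3  |  -5 ]
R2 := -1·R2
  [ 1  2   0  |   2 ]
  [ 0  1  -6  |   9 ]
  [ 0  0   3  |  -5 ]
R3 := 1/3·R3
  [ 1  2   0  |     2 ]
  [ 0  1  -6  |     9 ]
  [ 0  0   1  |  -5/3 ]
R2 := R2 + 6·R3
  [ 1  2  0  |     2 ]
  [ 0  1  0  |    -1 ]
  [ 0  0  1  |  -5/3 ]
R1 := R1 − 2·R2
  [ 1  0  0  |     4 ]
  [ 0  1  0  |    -1 ]
  [ 0  0  1  |  -5/3 ]
Reading off the last column: p = 4, q = -1, r = -5/3.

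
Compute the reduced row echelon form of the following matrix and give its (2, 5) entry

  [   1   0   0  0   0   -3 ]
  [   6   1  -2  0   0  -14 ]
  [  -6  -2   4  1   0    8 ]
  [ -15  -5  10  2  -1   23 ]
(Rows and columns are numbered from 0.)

ρ2 ← ρ2 − 6·ρ1
  [   1   0   0  0   0  -3 ]
  [   0   1  -2  0   0   4 ]
  [  -6  -2   4  1   0   8 ]
  [ -15  -5  10  2  -1  23 ]
ρ3 ← ρ3 + 6·ρ1
  [   1   0   0  0   0   -3 ]
  [   0   1  -2  0   0    4 ]
  [   0  -2   4  1   0  -10 ]
  [ -15  -5  10  2  -1   23 ]
ρ4 ← ρ4 + 15·ρ1
  [ 1   0   0  0   0   -3 ]
  [ 0   1  -2  0   0    4 ]
  [ 0  -2   4  1   0  -10 ]
  [ 0  -5  10  2  -1  -22 ]
ρ3 ← ρ3 + 2·ρ2
  [ 1   0   0  0   0   -3 ]
  [ 0   1  -2  0   0    4 ]
  [ 0   0   0  1   0   -2 ]
  [ 0  -5  10  2  -1  -22 ]
ρ4 ← ρ4 + 5·ρ2
  [ 1  0   0  0   0  -3 ]
  [ 0  1  -2  0   0   4 ]
  [ 0  0   0  1   0  -2 ]
  [ 0  0   0  2  -1  -2 ]
ρ4 ← ρ4 − 2·ρ3
  [ 1  0   0  0   0  -3 ]
  [ 0  1  -2  0   0   4 ]
  [ 0  0   0  1   0  -2 ]
  [ 0  0   0  0  -1   2 ]
ρ4 ← -1·ρ4
  [ 1  0   0  0  0  -3 ]
  [ 0  1  -2  0  0   4 ]
  [ 0  0   0  1  0  -2 ]
  [ 0  0   0  0  1  -2 ]

-2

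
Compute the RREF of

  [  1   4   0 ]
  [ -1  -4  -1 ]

[[1, 4, 0], [0, 0, 1]]

Add R1 to R2.
Multiply R2 by -1.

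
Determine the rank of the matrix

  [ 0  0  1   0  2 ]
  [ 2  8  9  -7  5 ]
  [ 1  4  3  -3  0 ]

rank = 3

R1 ↔ R2
R1 := 1/2·R1
R3 := R3 − R1
R3 := R3 + 3/2·R2
R3 := 2·R3
R1 := R1 + 7/2·R3
R1 := R1 − 9/2·R2
The reduced form has 3 nonzero rows.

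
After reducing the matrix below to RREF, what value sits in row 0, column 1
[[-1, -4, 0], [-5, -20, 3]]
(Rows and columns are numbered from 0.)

R1 → -1·R1
R2 → R2 + 5·R1
R2 → 1/3·R2

4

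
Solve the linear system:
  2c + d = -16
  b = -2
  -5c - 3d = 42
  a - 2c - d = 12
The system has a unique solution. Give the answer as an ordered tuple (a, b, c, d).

(-4, -2, -6, -4)

Form the augmented matrix and row-reduce:
  [ 0  0   2   1  |  -16 ]
  [ 0  1   0   0  |   -2 ]
  [ 0  0  -5  -3  |   42 ]
  [ 1  0  -2  -1  |   12 ]
R1 <-> R4
  [ 1  0  -2  -1  |   12 ]
  [ 0  1   0   0  |   -2 ]
  [ 0  0  -5  -3  |   42 ]
  [ 0  0   2   1  |  -16 ]
R3 -> -1/5·R3
  [ 1  0  -2   -1  |     12 ]
  [ 0  1   0    0  |     -2 ]
  [ 0  0   1  3/5  |  -42/5 ]
  [ 0  0   2    1  |    -16 ]
R4 -> R4 − 2·R3
  [ 1  0  -2    -1  |     12 ]
  [ 0  1   0     0  |     -2 ]
  [ 0  0   1   3/5  |  -42/5 ]
  [ 0  0   0  -1/5  |    4/5 ]
R4 -> -5·R4
  [ 1  0  -2   -1  |     12 ]
  [ 0  1   0    0  |     -2 ]
  [ 0  0   1  3/5  |  -42/5 ]
  [ 0  0   0    1  |     -4 ]
R3 -> R3 − 3/5·R4
  [ 1  0  -2  -1  |  12 ]
  [ 0  1   0   0  |  -2 ]
  [ 0  0   1   0  |  -6 ]
  [ 0  0   0   1  |  -4 ]
R1 -> R1 + R4
  [ 1  0  -2  0  |   8 ]
  [ 0  1   0  0  |  -2 ]
  [ 0  0   1  0  |  -6 ]
  [ 0  0   0  1  |  -4 ]
R1 -> R1 + 2·R3
  [ 1  0  0  0  |  -4 ]
  [ 0  1  0  0  |  -2 ]
  [ 0  0  1  0  |  -6 ]
  [ 0  0  0  1  |  -4 ]
Reading off the last column: a = -4, b = -2, c = -6, d = -4.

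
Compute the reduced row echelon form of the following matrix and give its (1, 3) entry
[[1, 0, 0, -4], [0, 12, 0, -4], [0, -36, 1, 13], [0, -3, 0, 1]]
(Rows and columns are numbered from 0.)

-1/3

Multiply R2 by 1/12.
  [ 1    0  0    -4 ]
  [ 0    1  0  -1/3 ]
  [ 0  -36  1    13 ]
  [ 0   -3  0     1 ]
Add 36 times R2 to R3.
  [ 1   0  0    -4 ]
  [ 0   1  0  -1/3 ]
  [ 0   0  1     1 ]
  [ 0  -3  0     1 ]
Add 3 times R2 to R4.
  [ 1  0  0    -4 ]
  [ 0  1  0  -1/3 ]
  [ 0  0  1     1 ]
  [ 0  0  0     0 ]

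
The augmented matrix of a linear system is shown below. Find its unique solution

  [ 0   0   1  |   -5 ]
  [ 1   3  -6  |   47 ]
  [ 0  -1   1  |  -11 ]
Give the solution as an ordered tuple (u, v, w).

(-1, 6, -5)

ρ1 ↔ ρ2
  [ 1   3  -6  |   47 ]
  [ 0   0   1  |   -5 ]
  [ 0  -1   1  |  -11 ]
ρ2 ↔ ρ3
  [ 1   3  -6  |   47 ]
  [ 0  -1   1  |  -11 ]
  [ 0   0   1  |   -5 ]
ρ2 -> -1·ρ2
  [ 1  3  -6  |  47 ]
  [ 0  1  -1  |  11 ]
  [ 0  0   1  |  -5 ]
ρ2 -> ρ2 + ρ3
  [ 1  3  -6  |  47 ]
  [ 0  1   0  |   6 ]
  [ 0  0   1  |  -5 ]
ρ1 -> ρ1 + 6·ρ3
  [ 1  3  0  |  17 ]
  [ 0  1  0  |   6 ]
  [ 0  0  1  |  -5 ]
ρ1 -> ρ1 − 3·ρ2
  [ 1  0  0  |  -1 ]
  [ 0  1  0  |   6 ]
  [ 0  0  1  |  -5 ]
Reading off the last column: u = -1, v = 6, w = -5.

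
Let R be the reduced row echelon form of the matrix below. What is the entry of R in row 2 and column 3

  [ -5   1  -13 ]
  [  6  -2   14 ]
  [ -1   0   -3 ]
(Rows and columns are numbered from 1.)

2

R1 := -1/5·R1
  [  1  -1/5  13/5 ]
  [  6    -2    14 ]
  [ -1     0    -3 ]
R2 := R2 − 6·R1
  [  1  -1/5  13/5 ]
  [  0  -4/5  -8/5 ]
  [ -1     0    -3 ]
R3 := R3 + R1
  [ 1  -1/5  13/5 ]
  [ 0  -4/5  -8/5 ]
  [ 0  -1/5  -2/5 ]
R2 := -5/4·R2
  [ 1  -1/5  13/5 ]
  [ 0     1     2 ]
  [ 0  -1/5  -2/5 ]
R3 := R3 + 1/5·R2
  [ 1  -1/5  13/5 ]
  [ 0     1     2 ]
  [ 0     0     0 ]
R1 := R1 + 1/5·R2
  [ 1  0  3 ]
  [ 0  1  2 ]
  [ 0  0  0 ]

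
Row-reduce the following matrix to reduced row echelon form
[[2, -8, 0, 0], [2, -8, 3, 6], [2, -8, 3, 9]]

[[1, -4, 0, 0], [0, 0, 1, 0], [0, 0, 0, 1]]

Multiply ρ1 by 1/2.
  [ 1  -4  0  0 ]
  [ 2  -8  3  6 ]
  [ 2  -8  3  9 ]
Subtract 2 times ρ1 from ρ2.
  [ 1  -4  0  0 ]
  [ 0   0  3  6 ]
  [ 2  -8  3  9 ]
Subtract 2 times ρ1 from ρ3.
  [ 1  -4  0  0 ]
  [ 0   0  3  6 ]
  [ 0   0  3  9 ]
Multiply ρ2 by 1/3.
  [ 1  -4  0  0 ]
  [ 0   0  1  2 ]
  [ 0   0  3  9 ]
Subtract 3 times ρ2 from ρ3.
  [ 1  -4  0  0 ]
  [ 0   0  1  2 ]
  [ 0   0  0  3 ]
Multiply ρ3 by 1/3.
  [ 1  -4  0  0 ]
  [ 0   0  1  2 ]
  [ 0   0  0  1 ]
Subtract 2 times ρ3 from ρ2.
  [ 1  -4  0  0 ]
  [ 0   0  1  0 ]
  [ 0   0  0  1 ]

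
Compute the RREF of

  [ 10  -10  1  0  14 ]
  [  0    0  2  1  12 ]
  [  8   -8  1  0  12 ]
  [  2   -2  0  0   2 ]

[[1, -1, 0, 0, 1], [0, 0, 1, 0, 4], [0, 0, 0, 1, 4], [0, 0, 0, 0, 0]]

Multiply r1 by 1/10.
  [ 1  -1  1/10  0  7/5 ]
  [ 0   0     2  1   12 ]
  [ 8  -8     1  0   12 ]
  [ 2  -2     0  0    2 ]
Subtract 8 times r1 from r3.
  [ 1  -1  1/10  0  7/5 ]
  [ 0   0     2  1   12 ]
  [ 0   0   1/5  0  4/5 ]
  [ 2  -2     0  0    2 ]
Subtract 2 times r1 from r4.
  [ 1  -1  1/10  0   7/5 ]
  [ 0   0     2  1    12 ]
  [ 0   0   1/5  0   4/5 ]
  [ 0   0  -1/5  0  -4/5 ]
Multiply r2 by 1/2.
  [ 1  -1  1/10    0   7/5 ]
  [ 0   0     1  1/2     6 ]
  [ 0   0   1/5    0   4/5 ]
  [ 0   0  -1/5    0  -4/5 ]
Subtract 1/5 times r2 from r3.
  [ 1  -1  1/10      0   7/5 ]
  [ 0   0     1    1/2     6 ]
  [ 0   0     0  -1/10  -2/5 ]
  [ 0   0  -1/5      0  -4/5 ]
Add 1/5 times r2 to r4.
  [ 1  -1  1/10      0   7/5 ]
  [ 0   0     1    1/2     6 ]
  [ 0   0     0  -1/10  -2/5 ]
  [ 0   0     0   1/10   2/5 ]
Multiply r3 by -10.
  [ 1  -1  1/10     0  7/5 ]
  [ 0   0     1   1/2    6 ]
  [ 0   0     0     1    4 ]
  [ 0   0     0  1/10  2/5 ]
Subtract 1/10 times r3 from r4.
  [ 1  -1  1/10    0  7/5 ]
  [ 0   0     1  1/2    6 ]
  [ 0   0     0    1    4 ]
  [ 0   0     0    0    0 ]
Subtract 1/2 times r3 from r2.
  [ 1  -1  1/10  0  7/5 ]
  [ 0   0     1  0    4 ]
  [ 0   0     0  1    4 ]
  [ 0   0     0  0    0 ]
Subtract 1/10 times r2 from r1.
  [ 1  -1  0  0  1 ]
  [ 0   0  1  0  4 ]
  [ 0   0  0  1  4 ]
  [ 0   0  0  0  0 ]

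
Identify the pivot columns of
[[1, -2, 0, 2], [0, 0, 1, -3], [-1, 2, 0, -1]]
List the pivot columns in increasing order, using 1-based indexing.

Add R1 to R3.
  [ 1  -2  0   2 ]
  [ 0   0  1  -3 ]
  [ 0   0  0   1 ]
Add 3 times R3 to R2.
  [ 1  -2  0  2 ]
  [ 0   0  1  0 ]
  [ 0   0  0  1 ]
Subtract 2 times R3 from R1.
  [ 1  -2  0  0 ]
  [ 0   0  1  0 ]
  [ 0   0  0  1 ]
Pivot columns are the columns containing a leading 1.

1, 3, 4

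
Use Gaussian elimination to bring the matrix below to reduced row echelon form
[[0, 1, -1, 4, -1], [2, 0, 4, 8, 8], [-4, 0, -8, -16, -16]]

r1 <-> r2
  [  2  0   4    8    8 ]
  [  0  1  -1    4   -1 ]
  [ -4  0  -8  -16  -16 ]
r1 := 1/2·r1
  [  1  0   2    4    4 ]
  [  0  1  -1    4   -1 ]
  [ -4  0  -8  -16  -16 ]
r3 := r3 + 4·r1
  [ 1  0   2  4   4 ]
  [ 0  1  -1  4  -1 ]
  [ 0  0   0  0   0 ]

[[1, 0, 2, 4, 4], [0, 1, -1, 4, -1], [0, 0, 0, 0, 0]]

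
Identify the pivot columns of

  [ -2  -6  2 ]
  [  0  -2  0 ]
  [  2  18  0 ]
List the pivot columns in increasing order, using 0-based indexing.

0, 1, 2

R1 := -1/2·R1
  [ 1   3  -1 ]
  [ 0  -2   0 ]
  [ 2  18   0 ]
R3 := R3 − 2·R1
  [ 1   3  -1 ]
  [ 0  -2   0 ]
  [ 0  12   2 ]
R2 := -1/2·R2
  [ 1   3  -1 ]
  [ 0   1   0 ]
  [ 0  12   2 ]
R3 := R3 − 12·R2
  [ 1  3  -1 ]
  [ 0  1   0 ]
  [ 0  0   2 ]
R3 := 1/2·R3
  [ 1  3  -1 ]
  [ 0  1   0 ]
  [ 0  0   1 ]
R1 := R1 + R3
  [ 1  3  0 ]
  [ 0  1  0 ]
  [ 0  0  1 ]
R1 := R1 − 3·R2
  [ 1  0  0 ]
  [ 0  1  0 ]
  [ 0  0  1 ]
Pivot columns are the columns containing a leading 1.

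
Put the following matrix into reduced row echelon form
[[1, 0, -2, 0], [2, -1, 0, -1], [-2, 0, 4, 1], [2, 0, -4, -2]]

[[1, 0, -2, 0], [0, 1, -4, 0], [0, 0, 0, 1], [0, 0, 0, 0]]

r2 → r2 − 2·r1
  [  1   0  -2   0 ]
  [  0  -1   4  -1 ]
  [ -2   0   4   1 ]
  [  2   0  -4  -2 ]
r3 → r3 + 2·r1
  [ 1   0  -2   0 ]
  [ 0  -1   4  -1 ]
  [ 0   0   0   1 ]
  [ 2   0  -4  -2 ]
r4 → r4 − 2·r1
  [ 1   0  -2   0 ]
  [ 0  -1   4  -1 ]
  [ 0   0   0   1 ]
  [ 0   0   0  -2 ]
r2 → -1·r2
  [ 1  0  -2   0 ]
  [ 0  1  -4   1 ]
  [ 0  0   0   1 ]
  [ 0  0   0  -2 ]
r4 → r4 + 2·r3
  [ 1  0  -2  0 ]
  [ 0  1  -4  1 ]
  [ 0  0   0  1 ]
  [ 0  0   0  0 ]
r2 → r2 − r3
  [ 1  0  -2  0 ]
  [ 0  1  -4  0 ]
  [ 0  0   0  1 ]
  [ 0  0   0  0 ]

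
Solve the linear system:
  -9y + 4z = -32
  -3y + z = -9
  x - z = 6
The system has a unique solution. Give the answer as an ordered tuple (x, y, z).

Form the augmented matrix and row-reduce:
  [ 0  -9   4  |  -32 ]
  [ 0  -3   1  |   -9 ]
  [ 1   0  -1  |    6 ]
r1 <-> r3
  [ 1   0  -1  |    6 ]
  [ 0  -3   1  |   -9 ]
  [ 0  -9   4  |  -32 ]
r2 ← -1/3·r2
  [ 1   0    -1  |    6 ]
  [ 0   1  -1/3  |    3 ]
  [ 0  -9     4  |  -32 ]
r3 ← r3 + 9·r2
  [ 1  0    -1  |   6 ]
  [ 0  1  -1/3  |   3 ]
  [ 0  0     1  |  -5 ]
r2 ← r2 + 1/3·r3
  [ 1  0  -1  |    6 ]
  [ 0  1   0  |  4/3 ]
  [ 0  0   1  |   -5 ]
r1 ← r1 + r3
  [ 1  0  0  |    1 ]
  [ 0  1  0  |  4/3 ]
  [ 0  0  1  |   -5 ]
Reading off the last column: x = 1, y = 4/3, z = -5.

(1, 4/3, -5)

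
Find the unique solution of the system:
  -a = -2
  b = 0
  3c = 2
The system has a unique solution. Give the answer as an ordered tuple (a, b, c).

Form the augmented matrix and row-reduce:
  [ -1  0  0  |  -2 ]
  [  0  1  0  |   0 ]
  [  0  0  3  |   2 ]
R1 := -1·R1
R3 := 1/3·R3
Reading off the last column: a = 2, b = 0, c = 2/3.

(2, 0, 2/3)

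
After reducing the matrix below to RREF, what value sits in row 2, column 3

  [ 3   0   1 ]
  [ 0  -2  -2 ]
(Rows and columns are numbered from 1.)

ρ1 := 1/3·ρ1
  [ 1   0  1/3 ]
  [ 0  -2   -2 ]
ρ2 := -1/2·ρ2
  [ 1  0  1/3 ]
  [ 0  1    1 ]

1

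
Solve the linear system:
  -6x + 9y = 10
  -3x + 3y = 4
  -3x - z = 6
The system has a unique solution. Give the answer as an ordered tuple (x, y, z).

Form the augmented matrix and row-reduce:
  [ -6  9   0  |  10 ]
  [ -3  3   0  |   4 ]
  [ -3  0  -1  |   6 ]
ρ1 := -1/6·ρ1
  [  1  -3/2   0  |  -5/3 ]
  [ -3     3   0  |     4 ]
  [ -3     0  -1  |     6 ]
ρ2 := ρ2 + 3·ρ1
  [  1  -3/2   0  |  -5/3 ]
  [  0  -3/2   0  |    -1 ]
  [ -3     0  -1  |     6 ]
ρ3 := ρ3 + 3·ρ1
  [ 1  -3/2   0  |  -5/3 ]
  [ 0  -3/2   0  |    -1 ]
  [ 0  -9/2  -1  |     1 ]
ρ2 := -2/3·ρ2
  [ 1  -3/2   0  |  -5/3 ]
  [ 0     1   0  |   2/3 ]
  [ 0  -9/2  -1  |     1 ]
ρ3 := ρ3 + 9/2·ρ2
  [ 1  -3/2   0  |  -5/3 ]
  [ 0     1   0  |   2/3 ]
  [ 0     0  -1  |     4 ]
ρ3 := -1·ρ3
  [ 1  -3/2  0  |  -5/3 ]
  [ 0     1  0  |   2/3 ]
  [ 0     0  1  |    -4 ]
ρ1 := ρ1 + 3/2·ρ2
  [ 1  0  0  |  -2/3 ]
  [ 0  1  0  |   2/3 ]
  [ 0  0  1  |    -4 ]
Reading off the last column: x = -2/3, y = 2/3, z = -4.

(-2/3, 2/3, -4)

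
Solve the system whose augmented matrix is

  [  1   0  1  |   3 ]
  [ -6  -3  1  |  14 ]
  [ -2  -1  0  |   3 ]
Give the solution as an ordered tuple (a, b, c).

r2 → r2 + 6·r1
r3 → r3 + 2·r1
r2 → -1/3·r2
r3 → r3 + r2
r3 → -3·r3
r2 → r2 + 7/3·r3
r1 → r1 − r3
Reading off the last column: a = -2, b = 1, c = 5.

(-2, 1, 5)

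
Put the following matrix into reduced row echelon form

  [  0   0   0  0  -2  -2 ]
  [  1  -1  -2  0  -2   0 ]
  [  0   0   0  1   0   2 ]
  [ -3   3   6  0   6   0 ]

R1 <=> R2
  [  1  -1  -2  0  -2   0 ]
  [  0   0   0  0  -2  -2 ]
  [  0   0   0  1   0   2 ]
  [ -3   3   6  0   6   0 ]
R4 -> R4 + 3·R1
  [ 1  -1  -2  0  -2   0 ]
  [ 0   0   0  0  -2  -2 ]
  [ 0   0   0  1   0   2 ]
  [ 0   0   0  0   0   0 ]
R2 <=> R3
  [ 1  -1  -2  0  -2   0 ]
  [ 0   0   0  1   0   2 ]
  [ 0   0   0  0  -2  -2 ]
  [ 0   0   0  0   0   0 ]
R3 -> -1/2·R3
  [ 1  -1  -2  0  -2  0 ]
  [ 0   0   0  1   0  2 ]
  [ 0   0   0  0   1  1 ]
  [ 0   0   0  0   0  0 ]
R1 -> R1 + 2·R3
  [ 1  -1  -2  0  0  2 ]
  [ 0   0   0  1  0  2 ]
  [ 0   0   0  0  1  1 ]
  [ 0   0   0  0  0  0 ]

[[1, -1, -2, 0, 0, 2], [0, 0, 0, 1, 0, 2], [0, 0, 0, 0, 1, 1], [0, 0, 0, 0, 0, 0]]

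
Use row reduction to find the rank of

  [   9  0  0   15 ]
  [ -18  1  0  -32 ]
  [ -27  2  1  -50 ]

rank = 3

ρ1 := 1/9·ρ1
  [   1  0  0  5/3 ]
  [ -18  1  0  -32 ]
  [ -27  2  1  -50 ]
ρ2 := ρ2 + 18·ρ1
  [   1  0  0  5/3 ]
  [   0  1  0   -2 ]
  [ -27  2  1  -50 ]
ρ3 := ρ3 + 27·ρ1
  [ 1  0  0  5/3 ]
  [ 0  1  0   -2 ]
  [ 0  2  1   -5 ]
ρ3 := ρ3 − 2·ρ2
  [ 1  0  0  5/3 ]
  [ 0  1  0   -2 ]
  [ 0  0  1   -1 ]
The reduced form has 3 nonzero rows.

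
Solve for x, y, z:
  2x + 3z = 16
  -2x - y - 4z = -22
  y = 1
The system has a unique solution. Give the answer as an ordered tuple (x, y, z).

(1/2, 1, 5)

Form the augmented matrix and row-reduce:
  [  2   0   3  |   16 ]
  [ -2  -1  -4  |  -22 ]
  [  0   1   0  |    1 ]
Multiply R1 by 1/2.
  [  1   0  3/2  |    8 ]
  [ -2  -1   -4  |  -22 ]
  [  0   1    0  |    1 ]
Add 2 times R1 to R2.
  [ 1   0  3/2  |   8 ]
  [ 0  -1   -1  |  -6 ]
  [ 0   1    0  |   1 ]
Multiply R2 by -1.
  [ 1  0  3/2  |  8 ]
  [ 0  1    1  |  6 ]
  [ 0  1    0  |  1 ]
Subtract R2 from R3.
  [ 1  0  3/2  |   8 ]
  [ 0  1    1  |   6 ]
  [ 0  0   -1  |  -5 ]
Multiply R3 by -1.
  [ 1  0  3/2  |  8 ]
  [ 0  1    1  |  6 ]
  [ 0  0    1  |  5 ]
Subtract R3 from R2.
  [ 1  0  3/2  |  8 ]
  [ 0  1    0  |  1 ]
  [ 0  0    1  |  5 ]
Subtract 3/2 times R3 from R1.
  [ 1  0  0  |  1/2 ]
  [ 0  1  0  |    1 ]
  [ 0  0  1  |    5 ]
Reading off the last column: x = 1/2, y = 1, z = 5.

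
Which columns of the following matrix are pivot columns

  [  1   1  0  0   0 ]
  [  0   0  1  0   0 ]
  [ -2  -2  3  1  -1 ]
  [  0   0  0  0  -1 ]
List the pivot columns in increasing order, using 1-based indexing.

1, 3, 4, 5

R3 ← R3 + 2·R1
  [ 1  1  0  0   0 ]
  [ 0  0  1  0   0 ]
  [ 0  0  3  1  -1 ]
  [ 0  0  0  0  -1 ]
R3 ← R3 − 3·R2
  [ 1  1  0  0   0 ]
  [ 0  0  1  0   0 ]
  [ 0  0  0  1  -1 ]
  [ 0  0  0  0  -1 ]
R4 ← -1·R4
  [ 1  1  0  0   0 ]
  [ 0  0  1  0   0 ]
  [ 0  0  0  1  -1 ]
  [ 0  0  0  0   1 ]
R3 ← R3 + R4
  [ 1  1  0  0  0 ]
  [ 0  0  1  0  0 ]
  [ 0  0  0  1  0 ]
  [ 0  0  0  0  1 ]
Pivot columns are the columns containing a leading 1.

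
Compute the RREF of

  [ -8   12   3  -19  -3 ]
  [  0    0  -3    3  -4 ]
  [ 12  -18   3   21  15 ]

[[1, -3/2, 0, 2, 0], [0, 0, 1, -1, 0], [0, 0, 0, 0, 1]]

r1 := -1/8·r1
  [  1  -3/2  -3/8  19/8  3/8 ]
  [  0     0    -3     3   -4 ]
  [ 12   -18     3    21   15 ]
r3 := r3 − 12·r1
  [ 1  -3/2  -3/8   19/8   3/8 ]
  [ 0     0    -3      3    -4 ]
  [ 0     0  15/2  -15/2  21/2 ]
r2 := -1/3·r2
  [ 1  -3/2  -3/8   19/8   3/8 ]
  [ 0     0     1     -1   4/3 ]
  [ 0     0  15/2  -15/2  21/2 ]
r3 := r3 − 15/2·r2
  [ 1  -3/2  -3/8  19/8  3/8 ]
  [ 0     0     1    -1  4/3 ]
  [ 0     0     0     0  1/2 ]
r3 := 2·r3
  [ 1  -3/2  -3/8  19/8  3/8 ]
  [ 0     0     1    -1  4/3 ]
  [ 0     0     0     0    1 ]
r2 := r2 − 4/3·r3
  [ 1  -3/2  -3/8  19/8  3/8 ]
  [ 0     0     1    -1    0 ]
  [ 0     0     0     0    1 ]
r1 := r1 − 3/8·r3
  [ 1  -3/2  -3/8  19/8  0 ]
  [ 0     0     1    -1  0 ]
  [ 0     0     0     0  1 ]
r1 := r1 + 3/8·r2
  [ 1  -3/2  0   2  0 ]
  [ 0     0  1  -1  0 ]
  [ 0     0  0   0  1 ]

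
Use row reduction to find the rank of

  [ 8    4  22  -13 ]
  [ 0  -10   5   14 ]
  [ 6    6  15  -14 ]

R1 ← 1/8·R1
  [ 1  1/2  11/4  -13/8 ]
  [ 0  -10     5     14 ]
  [ 6    6    15    -14 ]
R3 ← R3 − 6·R1
  [ 1  1/2  11/4  -13/8 ]
  [ 0  -10     5     14 ]
  [ 0    3  -3/2  -17/4 ]
R2 ← -1/10·R2
  [ 1  1/2  11/4  -13/8 ]
  [ 0    1  -1/2   -7/5 ]
  [ 0    3  -3/2  -17/4 ]
R3 ← R3 − 3·R2
  [ 1  1/2  11/4  -13/8 ]
  [ 0    1  -1/2   -7/5 ]
  [ 0    0     0  -1/20 ]
R3 ← -20·R3
  [ 1  1/2  11/4  -13/8 ]
  [ 0    1  -1/2   -7/5 ]
  [ 0    0     0      1 ]
R2 ← R2 + 7/5·R3
  [ 1  1/2  11/4  -13/8 ]
  [ 0    1  -1/2      0 ]
  [ 0    0     0      1 ]
R1 ← R1 + 13/8·R3
  [ 1  1/2  11/4  0 ]
  [ 0    1  -1/2  0 ]
  [ 0    0     0  1 ]
R1 ← R1 − 1/2·R2
  [ 1  0     3  0 ]
  [ 0  1  -1/2  0 ]
  [ 0  0     0  1 ]
The reduced form has 3 nonzero rows.

rank = 3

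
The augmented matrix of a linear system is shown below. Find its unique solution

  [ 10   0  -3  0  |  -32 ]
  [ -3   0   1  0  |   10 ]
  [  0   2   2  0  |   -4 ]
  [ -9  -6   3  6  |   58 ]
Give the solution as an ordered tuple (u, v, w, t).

R1 -> 1/10·R1
  [  1   0  -3/10  0  |  -16/5 ]
  [ -3   0      1  0  |     10 ]
  [  0   2      2  0  |     -4 ]
  [ -9  -6      3  6  |     58 ]
R2 -> R2 + 3·R1
  [  1   0  -3/10  0  |  -16/5 ]
  [  0   0   1/10  0  |    2/5 ]
  [  0   2      2  0  |     -4 ]
  [ -9  -6      3  6  |     58 ]
R4 -> R4 + 9·R1
  [ 1   0  -3/10  0  |  -16/5 ]
  [ 0   0   1/10  0  |    2/5 ]
  [ 0   2      2  0  |     -4 ]
  [ 0  -6   3/10  6  |  146/5 ]
R2 <=> R3
  [ 1   0  -3/10  0  |  -16/5 ]
  [ 0   2      2  0  |     -4 ]
  [ 0   0   1/10  0  |    2/5 ]
  [ 0  -6   3/10  6  |  146/5 ]
R2 -> 1/2·R2
  [ 1   0  -3/10  0  |  -16/5 ]
  [ 0   1      1  0  |     -2 ]
  [ 0   0   1/10  0  |    2/5 ]
  [ 0  -6   3/10  6  |  146/5 ]
R4 -> R4 + 6·R2
  [ 1  0  -3/10  0  |  -16/5 ]
  [ 0  1      1  0  |     -2 ]
  [ 0  0   1/10  0  |    2/5 ]
  [ 0  0  63/10  6  |   86/5 ]
R3 -> 10·R3
  [ 1  0  -3/10  0  |  -16/5 ]
  [ 0  1      1  0  |     -2 ]
  [ 0  0      1  0  |      4 ]
  [ 0  0  63/10  6  |   86/5 ]
R4 -> R4 − 63/10·R3
  [ 1  0  -3/10  0  |  -16/5 ]
  [ 0  1      1  0  |     -2 ]
  [ 0  0      1  0  |      4 ]
  [ 0  0      0  6  |     -8 ]
R4 -> 1/6·R4
  [ 1  0  -3/10  0  |  -16/5 ]
  [ 0  1      1  0  |     -2 ]
  [ 0  0      1  0  |      4 ]
  [ 0  0      0  1  |   -4/3 ]
R2 -> R2 − R3
  [ 1  0  -3/10  0  |  -16/5 ]
  [ 0  1      0  0  |     -6 ]
  [ 0  0      1  0  |      4 ]
  [ 0  0      0  1  |   -4/3 ]
R1 -> R1 + 3/10·R3
  [ 1  0  0  0  |    -2 ]
  [ 0  1  0  0  |    -6 ]
  [ 0  0  1  0  |     4 ]
  [ 0  0  0  1  |  -4/3 ]
Reading off the last column: u = -2, v = -6, w = 4, t = -4/3.

(-2, -6, 4, -4/3)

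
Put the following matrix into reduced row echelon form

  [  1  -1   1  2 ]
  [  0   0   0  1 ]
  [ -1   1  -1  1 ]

[[1, -1, 1, 0], [0, 0, 0, 1], [0, 0, 0, 0]]

R3 → R3 + R1
  [ 1  -1  1  2 ]
  [ 0   0  0  1 ]
  [ 0   0  0  3 ]
R3 → R3 − 3·R2
  [ 1  -1  1  2 ]
  [ 0   0  0  1 ]
  [ 0   0  0  0 ]
R1 → R1 − 2·R2
  [ 1  -1  1  0 ]
  [ 0   0  0  1 ]
  [ 0   0  0  0 ]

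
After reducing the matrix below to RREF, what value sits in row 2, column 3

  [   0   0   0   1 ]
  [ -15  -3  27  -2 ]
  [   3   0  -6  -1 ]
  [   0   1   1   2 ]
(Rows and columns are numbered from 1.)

1

r1 ↔ r2
r1 → -1/15·r1
r3 → r3 − 3·r1
r2 ↔ r3
r2 → -5/3·r2
r4 → r4 − r2
r4 → r4 + 1/3·r3
r2 → r2 − 7/3·r3
r1 → r1 − 2/15·r3
r1 → r1 − 1/5·r2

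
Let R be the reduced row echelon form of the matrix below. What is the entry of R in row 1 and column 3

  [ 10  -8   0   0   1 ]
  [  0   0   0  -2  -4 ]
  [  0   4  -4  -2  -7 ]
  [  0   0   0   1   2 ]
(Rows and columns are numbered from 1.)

Multiply ρ1 by 1/10.
  [ 1  -4/5   0   0  1/10 ]
  [ 0     0   0  -2    -4 ]
  [ 0     4  -4  -2    -7 ]
  [ 0     0   0   1     2 ]
Swap ρ2 and ρ3.
  [ 1  -4/5   0   0  1/10 ]
  [ 0     4  -4  -2    -7 ]
  [ 0     0   0  -2    -4 ]
  [ 0     0   0   1     2 ]
Multiply ρ2 by 1/4.
  [ 1  -4/5   0     0  1/10 ]
  [ 0     1  -1  -1/2  -7/4 ]
  [ 0     0   0    -2    -4 ]
  [ 0     0   0     1     2 ]
Multiply ρ3 by -1/2.
  [ 1  -4/5   0     0  1/10 ]
  [ 0     1  -1  -1/2  -7/4 ]
  [ 0     0   0     1     2 ]
  [ 0     0   0     1     2 ]
Subtract ρ3 from ρ4.
  [ 1  -4/5   0     0  1/10 ]
  [ 0     1  -1  -1/2  -7/4 ]
  [ 0     0   0     1     2 ]
  [ 0     0   0     0     0 ]
Add 1/2 times ρ3 to ρ2.
  [ 1  -4/5   0  0  1/10 ]
  [ 0     1  -1  0  -3/4 ]
  [ 0     0   0  1     2 ]
  [ 0     0   0  0     0 ]
Add 4/5 times ρ2 to ρ1.
  [ 1  0  -4/5  0  -1/2 ]
  [ 0  1    -1  0  -3/4 ]
  [ 0  0     0  1     2 ]
  [ 0  0     0  0     0 ]

-4/5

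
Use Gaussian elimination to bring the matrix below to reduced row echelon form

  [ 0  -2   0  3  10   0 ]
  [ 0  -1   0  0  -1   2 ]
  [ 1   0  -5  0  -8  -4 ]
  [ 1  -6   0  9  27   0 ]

[[1, 0, 0, 0, -3, 0], [0, 1, 0, 0, 1, -2], [0, 0, 1, 0, 1, 4/5], [0, 0, 0, 1, 4, -4/3]]

Swap ρ1 and ρ3.
  [ 1   0  -5  0  -8  -4 ]
  [ 0  -1   0  0  -1   2 ]
  [ 0  -2   0  3  10   0 ]
  [ 1  -6   0  9  27   0 ]
Subtract ρ1 from ρ4.
  [ 1   0  -5  0  -8  -4 ]
  [ 0  -1   0  0  -1   2 ]
  [ 0  -2   0  3  10   0 ]
  [ 0  -6   5  9  35   4 ]
Multiply ρ2 by -1.
  [ 1   0  -5  0  -8  -4 ]
  [ 0   1   0  0   1  -2 ]
  [ 0  -2   0  3  10   0 ]
  [ 0  -6   5  9  35   4 ]
Add 2 times ρ2 to ρ3.
  [ 1   0  -5  0  -8  -4 ]
  [ 0   1   0  0   1  -2 ]
  [ 0   0   0  3  12  -4 ]
  [ 0  -6   5  9  35   4 ]
Add 6 times ρ2 to ρ4.
  [ 1  0  -5  0  -8  -4 ]
  [ 0  1   0  0   1  -2 ]
  [ 0  0   0  3  12  -4 ]
  [ 0  0   5  9  41  -8 ]
Swap ρ3 and ρ4.
  [ 1  0  -5  0  -8  -4 ]
  [ 0  1   0  0   1  -2 ]
  [ 0  0   5  9  41  -8 ]
  [ 0  0   0  3  12  -4 ]
Multiply ρ3 by 1/5.
  [ 1  0  -5    0    -8    -4 ]
  [ 0  1   0    0     1    -2 ]
  [ 0  0   1  9/5  41/5  -8/5 ]
  [ 0  0   0    3    12    -4 ]
Multiply ρ4 by 1/3.
  [ 1  0  -5    0    -8    -4 ]
  [ 0  1   0    0     1    -2 ]
  [ 0  0   1  9/5  41/5  -8/5 ]
  [ 0  0   0    1     4  -4/3 ]
Subtract 9/5 times ρ4 from ρ3.
  [ 1  0  -5  0  -8    -4 ]
  [ 0  1   0  0   1    -2 ]
  [ 0  0   1  0   1   4/5 ]
  [ 0  0   0  1   4  -4/3 ]
Add 5 times ρ3 to ρ1.
  [ 1  0  0  0  -3     0 ]
  [ 0  1  0  0   1    -2 ]
  [ 0  0  1  0   1   4/5 ]
  [ 0  0  0  1   4  -4/3 ]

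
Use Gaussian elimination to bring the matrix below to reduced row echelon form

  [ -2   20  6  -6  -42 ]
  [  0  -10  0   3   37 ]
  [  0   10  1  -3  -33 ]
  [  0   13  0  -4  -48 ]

[[1, 0, 0, 0, -4], [0, 1, 0, 0, -4], [0, 0, 1, 0, 4], [0, 0, 0, 1, -1]]

Multiply ρ1 by -1/2.
  [ 1  -10  -3   3   21 ]
  [ 0  -10   0   3   37 ]
  [ 0   10   1  -3  -33 ]
  [ 0   13   0  -4  -48 ]
Multiply ρ2 by -1/10.
  [ 1  -10  -3      3      21 ]
  [ 0    1   0  -3/10  -37/10 ]
  [ 0   10   1     -3     -33 ]
  [ 0   13   0     -4     -48 ]
Subtract 10 times ρ2 from ρ3.
  [ 1  -10  -3      3      21 ]
  [ 0    1   0  -3/10  -37/10 ]
  [ 0    0   1      0       4 ]
  [ 0   13   0     -4     -48 ]
Subtract 13 times ρ2 from ρ4.
  [ 1  -10  -3      3      21 ]
  [ 0    1   0  -3/10  -37/10 ]
  [ 0    0   1      0       4 ]
  [ 0    0   0  -1/10    1/10 ]
Multiply ρ4 by -10.
  [ 1  -10  -3      3      21 ]
  [ 0    1   0  -3/10  -37/10 ]
  [ 0    0   1      0       4 ]
  [ 0    0   0      1      -1 ]
Add 3/10 times ρ4 to ρ2.
  [ 1  -10  -3  3  21 ]
  [ 0    1   0  0  -4 ]
  [ 0    0   1  0   4 ]
  [ 0    0   0  1  -1 ]
Subtract 3 times ρ4 from ρ1.
  [ 1  -10  -3  0  24 ]
  [ 0    1   0  0  -4 ]
  [ 0    0   1  0   4 ]
  [ 0    0   0  1  -1 ]
Add 3 times ρ3 to ρ1.
  [ 1  -10  0  0  36 ]
  [ 0    1  0  0  -4 ]
  [ 0    0  1  0   4 ]
  [ 0    0  0  1  -1 ]
Add 10 times ρ2 to ρ1.
  [ 1  0  0  0  -4 ]
  [ 0  1  0  0  -4 ]
  [ 0  0  1  0   4 ]
  [ 0  0  0  1  -1 ]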